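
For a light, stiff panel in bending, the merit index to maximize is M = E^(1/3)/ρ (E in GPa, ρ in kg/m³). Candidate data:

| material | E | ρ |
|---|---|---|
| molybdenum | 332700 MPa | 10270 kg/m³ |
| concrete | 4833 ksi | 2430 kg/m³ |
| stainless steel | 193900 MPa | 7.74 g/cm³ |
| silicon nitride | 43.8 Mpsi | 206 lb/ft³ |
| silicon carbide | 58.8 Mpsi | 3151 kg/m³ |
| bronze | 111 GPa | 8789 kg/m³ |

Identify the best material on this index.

After converting to SI:
  molybdenum: E = 332.7 GPa, ρ = 10270 kg/m³
  concrete: E = 33.32 GPa, ρ = 2430 kg/m³
  stainless steel: E = 193.9 GPa, ρ = 7740 kg/m³
  silicon nitride: E = 302.0 GPa, ρ = 3300 kg/m³
  silicon carbide: E = 405.4 GPa, ρ = 3151 kg/m³
  bronze: E = 111.0 GPa, ρ = 8789 kg/m³
  silicon carbide: M = 2.35×10⁻³
  silicon nitride: M = 2.03×10⁻³
  concrete: M = 1.32×10⁻³
  stainless steel: M = 0.748×10⁻³
  molybdenum: M = 0.675×10⁻³
  bronze: M = 0.547×10⁻³
The maximum is for silicon carbide.

silicon carbide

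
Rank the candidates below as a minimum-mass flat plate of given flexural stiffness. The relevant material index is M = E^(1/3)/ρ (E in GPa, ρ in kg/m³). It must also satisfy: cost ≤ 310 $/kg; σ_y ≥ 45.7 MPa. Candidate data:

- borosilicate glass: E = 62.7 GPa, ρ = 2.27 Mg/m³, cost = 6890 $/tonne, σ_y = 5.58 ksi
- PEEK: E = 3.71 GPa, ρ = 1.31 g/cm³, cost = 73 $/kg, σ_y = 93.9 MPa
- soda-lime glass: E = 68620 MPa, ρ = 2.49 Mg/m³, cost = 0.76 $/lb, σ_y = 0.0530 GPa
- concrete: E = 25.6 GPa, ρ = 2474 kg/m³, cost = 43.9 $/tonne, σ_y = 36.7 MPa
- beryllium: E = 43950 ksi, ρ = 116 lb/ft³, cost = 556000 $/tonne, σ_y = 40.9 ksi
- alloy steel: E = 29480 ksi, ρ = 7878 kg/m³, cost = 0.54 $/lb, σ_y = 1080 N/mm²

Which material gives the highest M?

soda-lime glass

Screen on constraints: cost ≤ 310 $/kg; σ_y ≥ 45.7 MPa. Survivors: PEEK, soda-lime glass, alloy steel.
After converting to SI:
  PEEK: E = 3.710 GPa, ρ = 1310 kg/m³
  soda-lime glass: E = 68.62 GPa, ρ = 2490 kg/m³
  alloy steel: E = 203.3 GPa, ρ = 7878 kg/m³
  soda-lime glass: M = 1.64×10⁻³
  PEEK: M = 1.18×10⁻³
  alloy steel: M = 0.746×10⁻³
Soda-lime glass has the largest M.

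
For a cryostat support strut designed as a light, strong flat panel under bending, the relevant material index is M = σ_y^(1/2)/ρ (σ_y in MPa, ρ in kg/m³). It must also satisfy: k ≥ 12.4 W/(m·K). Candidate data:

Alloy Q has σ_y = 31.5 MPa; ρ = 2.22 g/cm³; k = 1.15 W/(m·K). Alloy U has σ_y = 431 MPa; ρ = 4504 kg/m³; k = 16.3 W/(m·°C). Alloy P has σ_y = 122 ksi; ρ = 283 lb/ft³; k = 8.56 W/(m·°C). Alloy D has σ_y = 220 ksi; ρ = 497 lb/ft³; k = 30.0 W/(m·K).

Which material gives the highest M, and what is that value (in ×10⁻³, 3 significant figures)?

Screen on constraints: k ≥ 12.4 W/(m·K). Survivors: alloy U, alloy D.
Putting every candidate on a common basis:
  alloy U: σ_y = 431.0 MPa, ρ = 4504 kg/m³
  alloy D: σ_y = 1517 MPa, ρ = 7961 kg/m³
  alloy D: M = 4.89×10⁻³
  alloy U: M = 4.61×10⁻³
Alloy D ranks first.

alloy D, M = 4.89×10⁻³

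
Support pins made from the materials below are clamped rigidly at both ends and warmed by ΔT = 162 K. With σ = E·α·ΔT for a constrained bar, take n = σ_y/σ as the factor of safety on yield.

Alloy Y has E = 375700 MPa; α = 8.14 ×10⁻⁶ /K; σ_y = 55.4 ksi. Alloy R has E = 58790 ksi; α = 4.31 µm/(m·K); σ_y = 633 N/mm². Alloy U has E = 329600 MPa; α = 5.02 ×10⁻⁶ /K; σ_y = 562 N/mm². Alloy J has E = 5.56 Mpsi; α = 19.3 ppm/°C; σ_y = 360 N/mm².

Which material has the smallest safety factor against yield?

Per material, after unit conversion:
  alloy Y: E = 375.7, α = 8.14, σ_y = 382.0 → σ = 495 MPa, n = 0.771
  alloy R: E = 405.3, α = 4.31, σ_y = 633.0 → σ = 283 MPa, n = 2.24
  alloy U: E = 329.6, α = 5.02, σ_y = 562.0 → σ = 268 MPa, n = 2.10
  alloy J: E = 38.33, α = 19.3, σ_y = 360.0 → σ = 120 MPa, n = 3.00
Smallest n: alloy Y with n = 0.771.

alloy Y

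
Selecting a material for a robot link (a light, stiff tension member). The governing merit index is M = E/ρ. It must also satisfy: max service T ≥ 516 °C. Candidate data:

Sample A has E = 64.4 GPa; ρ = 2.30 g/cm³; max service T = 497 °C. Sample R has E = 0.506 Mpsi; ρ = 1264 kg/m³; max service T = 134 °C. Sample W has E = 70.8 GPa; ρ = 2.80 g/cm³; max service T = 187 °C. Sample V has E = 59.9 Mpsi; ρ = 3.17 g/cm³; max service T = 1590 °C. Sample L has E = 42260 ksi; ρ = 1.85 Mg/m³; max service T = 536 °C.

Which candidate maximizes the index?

Screen on constraints: max service T ≥ 516 °C. Survivors: sample V, sample L.
In SI units:
  sample V: E = 413.0 GPa, ρ = 3170 kg/m³
  sample L: E = 291.4 GPa, ρ = 1850 kg/m³
  sample L: M = 157 MN·m/kg
  sample V: M = 130 MN·m/kg
Sample L has the largest M.

sample L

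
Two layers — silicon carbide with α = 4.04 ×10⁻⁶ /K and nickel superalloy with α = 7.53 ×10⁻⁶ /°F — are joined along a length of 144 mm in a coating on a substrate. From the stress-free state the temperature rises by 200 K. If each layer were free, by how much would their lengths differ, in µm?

274 µm

nickel superalloy: α = 7.53×10⁻⁶/°F × 9/5 = 13.6×10⁻⁶/K.
Δα = |4.04 − 13.6|×10⁻⁶/K = 9.51×10⁻⁶/K.
ΔL_mismatch = Δα·L·ΔT = 9.51×10⁻⁶ × 144.0 mm × 200.0 K = 274 µm.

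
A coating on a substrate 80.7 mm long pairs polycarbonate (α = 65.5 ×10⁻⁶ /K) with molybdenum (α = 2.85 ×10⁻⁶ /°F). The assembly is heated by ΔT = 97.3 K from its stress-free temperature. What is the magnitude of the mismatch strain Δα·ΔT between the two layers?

molybdenum: α = 2.85×10⁻⁶/°F × 9/5 = 5.13×10⁻⁶/K.
Δα = |65.5 − 5.13|×10⁻⁶/K = 60.4×10⁻⁶/K.
Mismatch strain = Δα·ΔT = 60.4×10⁻⁶ × 97.3 = 5.87×10⁻³.

5.87×10⁻³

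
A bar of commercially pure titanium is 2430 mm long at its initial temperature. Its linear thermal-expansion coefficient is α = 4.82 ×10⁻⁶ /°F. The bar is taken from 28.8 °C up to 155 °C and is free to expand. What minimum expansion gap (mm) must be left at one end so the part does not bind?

2.66 mm

Convert α: 4.82×10⁻⁶/°F × (9/5) = 8.68×10⁻⁶/K.
ΔT = 155 − 28.8 = 126.2 K.
ΔL = α·L₀·ΔT = 8.68×10⁻⁶ × 2430 mm × 126.2 K = 2.66 mm.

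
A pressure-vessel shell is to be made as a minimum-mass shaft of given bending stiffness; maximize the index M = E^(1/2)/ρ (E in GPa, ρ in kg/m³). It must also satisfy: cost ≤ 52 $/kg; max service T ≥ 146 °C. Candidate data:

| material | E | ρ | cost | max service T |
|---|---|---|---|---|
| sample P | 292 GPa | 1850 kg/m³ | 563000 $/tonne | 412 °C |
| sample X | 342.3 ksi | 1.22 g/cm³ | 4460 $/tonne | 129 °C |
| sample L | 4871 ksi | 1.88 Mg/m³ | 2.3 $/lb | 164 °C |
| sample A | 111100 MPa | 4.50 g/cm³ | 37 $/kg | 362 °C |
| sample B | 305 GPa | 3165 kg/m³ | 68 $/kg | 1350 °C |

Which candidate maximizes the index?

Screen on constraints: cost ≤ 52 $/kg; max service T ≥ 146 °C. Survivors: sample L, sample A.
In SI units:
  sample L: E = 33.58 GPa, ρ = 1880 kg/m³
  sample A: E = 111.1 GPa, ρ = 4500 kg/m³
  sample L: M = 3.08×10⁻³
  sample A: M = 2.34×10⁻³
Sample L ranks first.

sample L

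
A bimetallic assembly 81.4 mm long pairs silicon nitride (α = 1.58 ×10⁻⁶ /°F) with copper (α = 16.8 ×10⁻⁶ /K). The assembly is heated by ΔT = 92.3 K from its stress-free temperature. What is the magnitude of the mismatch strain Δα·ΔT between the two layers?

1.29×10⁻³

silicon nitride: α = 1.58×10⁻⁶/°F × 9/5 = 2.84×10⁻⁶/K.
Δα = |2.84 − 16.8|×10⁻⁶/K = 14.0×10⁻⁶/K.
Mismatch strain = Δα·ΔT = 14.0×10⁻⁶ × 92.3 = 1.29×10⁻³.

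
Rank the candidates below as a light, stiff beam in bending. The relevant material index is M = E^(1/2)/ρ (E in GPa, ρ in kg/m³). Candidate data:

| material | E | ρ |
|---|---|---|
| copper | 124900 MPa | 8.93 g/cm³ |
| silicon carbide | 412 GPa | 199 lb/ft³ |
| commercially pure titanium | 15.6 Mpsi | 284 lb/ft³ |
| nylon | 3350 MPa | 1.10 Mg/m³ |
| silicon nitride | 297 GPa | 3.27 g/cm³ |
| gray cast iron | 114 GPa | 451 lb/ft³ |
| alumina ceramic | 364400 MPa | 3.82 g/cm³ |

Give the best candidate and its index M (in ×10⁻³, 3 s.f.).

In SI units:
  copper: E = 124.9 GPa, ρ = 8930 kg/m³
  silicon carbide: E = 412.0 GPa, ρ = 3188 kg/m³
  commercially pure titanium: E = 107.6 GPa, ρ = 4549 kg/m³
  nylon: E = 3.350 GPa, ρ = 1100 kg/m³
  silicon nitride: E = 297.0 GPa, ρ = 3270 kg/m³
  gray cast iron: E = 114.0 GPa, ρ = 7224 kg/m³
  alumina ceramic: E = 364.4 GPa, ρ = 3820 kg/m³
  silicon carbide: M = 6.37×10⁻³
  silicon nitride: M = 5.27×10⁻³
  alumina ceramic: M = 5.00×10⁻³
  commercially pure titanium: M = 2.28×10⁻³
  nylon: M = 1.66×10⁻³
  gray cast iron: M = 1.48×10⁻³
  copper: M = 1.25×10⁻³
Highest index: silicon carbide.

silicon carbide, M = 6.37×10⁻³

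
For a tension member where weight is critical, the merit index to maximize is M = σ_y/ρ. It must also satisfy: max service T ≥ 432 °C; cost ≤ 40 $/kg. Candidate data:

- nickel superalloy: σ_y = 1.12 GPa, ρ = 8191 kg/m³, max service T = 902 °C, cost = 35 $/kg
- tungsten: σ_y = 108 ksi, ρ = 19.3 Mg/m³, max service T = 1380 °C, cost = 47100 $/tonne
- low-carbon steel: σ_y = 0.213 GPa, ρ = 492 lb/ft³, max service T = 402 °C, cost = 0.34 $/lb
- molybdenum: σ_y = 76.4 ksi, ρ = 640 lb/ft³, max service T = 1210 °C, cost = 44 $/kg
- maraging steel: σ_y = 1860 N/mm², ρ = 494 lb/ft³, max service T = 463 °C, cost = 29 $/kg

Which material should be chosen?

maraging steel

Screen on constraints: max service T ≥ 432 °C; cost ≤ 40 $/kg. Survivors: nickel superalloy, maraging steel.
Convert each candidate to consistent units, then evaluate M:
  nickel superalloy: σ_y = 1120 MPa, ρ = 8191 kg/m³
  maraging steel: σ_y = 1860 MPa, ρ = 7913 kg/m³
  maraging steel: M = 235 kN·m/kg
  nickel superalloy: M = 137 kN·m/kg
Highest index: maraging steel.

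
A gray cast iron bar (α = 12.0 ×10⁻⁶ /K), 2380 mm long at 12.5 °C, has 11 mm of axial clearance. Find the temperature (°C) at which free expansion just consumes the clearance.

398 °C

α·L₀·ΔT = 11.0 mm ⇒ ΔT = 11.0 / (12.0×10⁻⁶ × 2380.0) = 385.2 K.
T = 12.5 + 385.2 = 397.7 °C.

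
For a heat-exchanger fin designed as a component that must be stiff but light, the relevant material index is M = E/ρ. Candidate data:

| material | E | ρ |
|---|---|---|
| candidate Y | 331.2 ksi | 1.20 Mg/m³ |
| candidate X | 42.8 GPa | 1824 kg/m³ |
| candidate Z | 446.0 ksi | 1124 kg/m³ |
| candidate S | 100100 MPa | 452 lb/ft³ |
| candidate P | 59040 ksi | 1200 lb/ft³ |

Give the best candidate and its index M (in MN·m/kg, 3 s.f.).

Normalizing units and computing the index:
  candidate Y: E = 2.284 GPa, ρ = 1200 kg/m³
  candidate X: E = 42.80 GPa, ρ = 1824 kg/m³
  candidate Z: E = 3.075 GPa, ρ = 1124 kg/m³
  candidate S: E = 100.1 GPa, ρ = 7240 kg/m³
  candidate P: E = 407.1 GPa, ρ = 19220 kg/m³
  candidate X: M = 23.5 MN·m/kg
  candidate P: M = 21.2 MN·m/kg
  candidate S: M = 13.8 MN·m/kg
  candidate Z: M = 2.74 MN·m/kg
  candidate Y: M = 1.90 MN·m/kg
Candidate X has the largest M.

candidate X, M = 23.5 MN·m/kg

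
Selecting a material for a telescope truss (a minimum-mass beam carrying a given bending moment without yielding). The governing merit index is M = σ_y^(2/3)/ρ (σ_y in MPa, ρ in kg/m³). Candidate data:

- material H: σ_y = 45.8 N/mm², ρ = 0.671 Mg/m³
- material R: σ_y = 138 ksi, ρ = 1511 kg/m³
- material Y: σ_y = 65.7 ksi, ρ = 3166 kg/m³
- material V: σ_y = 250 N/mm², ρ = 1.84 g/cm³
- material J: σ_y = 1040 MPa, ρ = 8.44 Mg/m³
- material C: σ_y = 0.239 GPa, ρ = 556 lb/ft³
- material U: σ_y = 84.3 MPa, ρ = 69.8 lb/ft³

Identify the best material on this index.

material R

In SI units:
  material H: σ_y = 45.80 MPa, ρ = 671.0 kg/m³
  material R: σ_y = 951.5 MPa, ρ = 1511 kg/m³
  material Y: σ_y = 453.0 MPa, ρ = 3166 kg/m³
  material V: σ_y = 250.0 MPa, ρ = 1840 kg/m³
  material J: σ_y = 1040 MPa, ρ = 8440 kg/m³
  material C: σ_y = 239.0 MPa, ρ = 8906 kg/m³
  material U: σ_y = 84.30 MPa, ρ = 1118 kg/m³
  material R: M = 64.0×10⁻³
  material V: M = 21.6×10⁻³
  material H: M = 19.1×10⁻³
  material Y: M = 18.6×10⁻³
  material U: M = 17.2×10⁻³
  material J: M = 12.2×10⁻³
  material C: M = 4.32×10⁻³
Highest index: material R.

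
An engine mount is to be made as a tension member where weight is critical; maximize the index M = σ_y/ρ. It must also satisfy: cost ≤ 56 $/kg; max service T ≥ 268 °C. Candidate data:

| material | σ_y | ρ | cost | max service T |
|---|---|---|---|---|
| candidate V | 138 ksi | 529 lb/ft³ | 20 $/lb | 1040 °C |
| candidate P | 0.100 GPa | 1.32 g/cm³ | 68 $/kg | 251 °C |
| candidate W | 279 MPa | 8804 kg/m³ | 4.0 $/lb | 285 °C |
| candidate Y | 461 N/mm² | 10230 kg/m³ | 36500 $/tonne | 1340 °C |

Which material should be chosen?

candidate V

Screen on constraints: cost ≤ 56 $/kg; max service T ≥ 268 °C. Survivors: candidate V, candidate W, candidate Y.
Normalizing units and computing the index:
  candidate V: σ_y = 951.5 MPa, ρ = 8474 kg/m³
  candidate W: σ_y = 279.0 MPa, ρ = 8804 kg/m³
  candidate Y: σ_y = 461.0 MPa, ρ = 10230 kg/m³
  candidate V: M = 112 kN·m/kg
  candidate Y: M = 45.1 kN·m/kg
  candidate W: M = 31.7 kN·m/kg
Candidate V has the largest M.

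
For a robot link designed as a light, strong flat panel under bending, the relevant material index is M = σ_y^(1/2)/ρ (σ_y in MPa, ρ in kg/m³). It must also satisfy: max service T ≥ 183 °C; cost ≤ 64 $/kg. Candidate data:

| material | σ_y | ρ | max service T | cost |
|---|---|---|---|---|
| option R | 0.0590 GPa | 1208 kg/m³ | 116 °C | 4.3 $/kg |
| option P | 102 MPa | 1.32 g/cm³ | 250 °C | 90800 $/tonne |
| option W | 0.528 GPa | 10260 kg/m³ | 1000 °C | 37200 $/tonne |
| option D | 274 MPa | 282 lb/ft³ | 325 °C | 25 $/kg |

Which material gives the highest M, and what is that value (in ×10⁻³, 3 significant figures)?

Screen on constraints: max service T ≥ 183 °C; cost ≤ 64 $/kg. Survivors: option W, option D.
After converting to SI:
  option W: σ_y = 528.0 MPa, ρ = 10260 kg/m³
  option D: σ_y = 274.0 MPa, ρ = 4517 kg/m³
  option D: M = 3.66×10⁻³
  option W: M = 2.24×10⁻³
Option D has the largest M.

option D, M = 3.66×10⁻³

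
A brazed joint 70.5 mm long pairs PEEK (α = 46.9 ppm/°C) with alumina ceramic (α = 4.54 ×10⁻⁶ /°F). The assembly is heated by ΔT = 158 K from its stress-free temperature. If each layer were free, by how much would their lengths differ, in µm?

alumina ceramic: α = 4.54×10⁻⁶/°F × 9/5 = 8.17×10⁻⁶/K.
Δα = |46.9 − 8.17|×10⁻⁶/K = 38.7×10⁻⁶/K.
ΔL_mismatch = Δα·L·ΔT = 38.7×10⁻⁶ × 70.5 mm × 158.0 K = 431 µm.

431 µm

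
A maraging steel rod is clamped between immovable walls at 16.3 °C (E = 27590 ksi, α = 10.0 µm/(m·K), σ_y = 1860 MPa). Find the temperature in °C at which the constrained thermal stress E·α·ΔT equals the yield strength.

E = 27590 ksi = 190.2 GPa.
E·α·ΔT = 1860 MPa ⇒ ΔT = 1860 / (190.2×10³ × 10.0×10⁻⁶) = 977.8 K.
T = 16.3 + 977.8 = 994.1 °C.

994 °C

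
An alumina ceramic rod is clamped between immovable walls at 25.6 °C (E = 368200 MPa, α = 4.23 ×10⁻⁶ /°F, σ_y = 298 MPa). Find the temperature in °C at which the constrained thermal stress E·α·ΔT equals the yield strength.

132 °C

E = 368200 MPa = 368.2 GPa.
α = 4.23×10⁻⁶/°F × 9/5 = 7.61×10⁻⁶/K.
E·α·ΔT = 298.0 MPa ⇒ ΔT = 298.0 / (368.2×10³ × 7.61×10⁻⁶) = 106.3 K.
T = 25.6 + 106.3 = 131.9 °C.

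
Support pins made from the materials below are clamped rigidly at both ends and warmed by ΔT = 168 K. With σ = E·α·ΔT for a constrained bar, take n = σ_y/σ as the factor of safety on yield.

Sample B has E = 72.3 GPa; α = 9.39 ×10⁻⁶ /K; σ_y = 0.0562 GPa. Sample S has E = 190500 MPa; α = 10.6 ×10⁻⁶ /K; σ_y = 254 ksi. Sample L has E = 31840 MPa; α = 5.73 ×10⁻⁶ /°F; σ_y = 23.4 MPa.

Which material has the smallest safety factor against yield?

With everything in SI (GPa, ×10⁻⁶/K, MPa):
  sample B: E = 72.30, α = 9.39, σ_y = 56.20 → σ = 114 MPa, n = 0.493
  sample S: E = 190.5, α = 10.6, σ_y = 1751 → σ = 339 MPa, n = 5.16
  sample L: E = 31.84, α = 10.3, σ_y = 23.40 → σ = 55.2 MPa, n = 0.424
Sample L has the lowest safety factor, n = 0.424.

sample L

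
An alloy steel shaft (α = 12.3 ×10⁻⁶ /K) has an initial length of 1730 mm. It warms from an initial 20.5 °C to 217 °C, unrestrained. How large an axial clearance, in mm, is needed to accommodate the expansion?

ΔT = 217 − 20.5 = 196.5 K.
ΔL = α·L₀·ΔT = 12.3×10⁻⁶ × 1730 mm × 196.5 K = 4.18 mm.

4.18 mm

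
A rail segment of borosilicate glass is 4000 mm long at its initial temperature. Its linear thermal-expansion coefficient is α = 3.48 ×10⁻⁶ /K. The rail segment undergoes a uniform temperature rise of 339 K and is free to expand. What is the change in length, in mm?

4.72 mm

ΔL = α·L₀·ΔT = 3.48×10⁻⁶ × 4000 mm × 339.0 K = 4.72 mm.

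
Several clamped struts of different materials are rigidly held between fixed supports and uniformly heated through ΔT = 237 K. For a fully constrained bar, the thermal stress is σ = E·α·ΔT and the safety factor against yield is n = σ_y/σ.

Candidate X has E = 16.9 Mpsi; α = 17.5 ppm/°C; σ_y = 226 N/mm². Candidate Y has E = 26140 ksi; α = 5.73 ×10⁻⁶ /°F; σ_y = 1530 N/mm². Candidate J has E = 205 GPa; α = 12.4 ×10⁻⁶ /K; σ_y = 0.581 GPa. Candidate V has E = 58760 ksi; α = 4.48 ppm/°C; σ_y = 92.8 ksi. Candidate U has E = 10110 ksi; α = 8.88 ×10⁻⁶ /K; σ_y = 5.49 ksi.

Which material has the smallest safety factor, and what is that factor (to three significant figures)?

candidate U, n = 0.258

In consistent units (E in GPa, α in ×10⁻⁶/K, σ_y in MPa):
  candidate X: E = 116.5, α = 17.5, σ_y = 226.0 → σ = 483 MPa, n = 0.468
  candidate Y: E = 180.2, α = 10.3, σ_y = 1530 → σ = 441 MPa, n = 3.47
  candidate J: E = 205.0, α = 12.4, σ_y = 581.0 → σ = 602 MPa, n = 0.964
  candidate V: E = 405.1, α = 4.48, σ_y = 639.8 → σ = 430 MPa, n = 1.49
  candidate U: E = 69.71, α = 8.88, σ_y = 37.85 → σ = 147 MPa, n = 0.258
Candidate U has the lowest safety factor, n = 0.258.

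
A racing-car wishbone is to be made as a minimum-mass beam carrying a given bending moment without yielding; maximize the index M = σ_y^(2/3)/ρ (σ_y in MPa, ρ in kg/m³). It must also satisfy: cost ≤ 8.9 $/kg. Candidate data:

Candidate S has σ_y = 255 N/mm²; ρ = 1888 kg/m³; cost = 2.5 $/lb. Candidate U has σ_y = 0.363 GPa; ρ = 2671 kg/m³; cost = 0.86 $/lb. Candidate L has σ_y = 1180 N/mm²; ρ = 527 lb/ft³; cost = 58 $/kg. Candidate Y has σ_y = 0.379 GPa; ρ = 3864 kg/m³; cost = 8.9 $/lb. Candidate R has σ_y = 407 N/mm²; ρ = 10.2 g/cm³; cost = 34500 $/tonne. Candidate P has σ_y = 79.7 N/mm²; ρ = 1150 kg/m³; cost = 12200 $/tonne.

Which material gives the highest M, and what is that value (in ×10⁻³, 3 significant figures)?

Screen on constraints: cost ≤ 8.9 $/kg. Survivors: candidate S, candidate U.
In SI units:
  candidate S: σ_y = 255.0 MPa, ρ = 1888 kg/m³
  candidate U: σ_y = 363.0 MPa, ρ = 2671 kg/m³
  candidate S: M = 21.3×10⁻³
  candidate U: M = 19.1×10⁻³
Candidate S has the largest M.

candidate S, M = 21.3×10⁻³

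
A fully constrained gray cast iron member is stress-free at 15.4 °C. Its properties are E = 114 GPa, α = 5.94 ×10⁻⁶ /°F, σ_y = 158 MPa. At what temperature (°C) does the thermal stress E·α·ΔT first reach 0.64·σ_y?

α = 5.94×10⁻⁶/°F × 9/5 = 10.7×10⁻⁶/K.
E·α·ΔT = 101.1 MPa ⇒ ΔT = 101.1 / (114.0×10³ × 10.7×10⁻⁶) = 82.96 K.
T = 15.4 + 82.96 = 98.36 °C.

98.4 °C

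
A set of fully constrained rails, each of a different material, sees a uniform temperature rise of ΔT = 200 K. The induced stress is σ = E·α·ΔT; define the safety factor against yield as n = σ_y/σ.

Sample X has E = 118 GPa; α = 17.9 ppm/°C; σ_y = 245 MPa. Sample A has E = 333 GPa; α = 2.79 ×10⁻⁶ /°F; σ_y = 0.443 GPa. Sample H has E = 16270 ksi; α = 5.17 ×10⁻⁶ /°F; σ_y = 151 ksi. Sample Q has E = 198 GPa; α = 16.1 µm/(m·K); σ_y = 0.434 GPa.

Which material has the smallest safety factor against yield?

Converting E to GPa, α to ×10⁻⁶/K, σ_y to MPa, then σ and n for each:
  sample X: E = 118.0, α = 17.9, σ_y = 245.0 → σ = 422 MPa, n = 0.580
  sample A: E = 333.0, α = 5.02, σ_y = 443.0 → σ = 334 MPa, n = 1.32
  sample H: E = 112.2, α = 9.31, σ_y = 1041 → σ = 209 MPa, n = 4.99
  sample Q: E = 198.0, α = 16.1, σ_y = 434.0 → σ = 638 MPa, n = 0.681
The minimum is sample X at n = 0.580.

sample X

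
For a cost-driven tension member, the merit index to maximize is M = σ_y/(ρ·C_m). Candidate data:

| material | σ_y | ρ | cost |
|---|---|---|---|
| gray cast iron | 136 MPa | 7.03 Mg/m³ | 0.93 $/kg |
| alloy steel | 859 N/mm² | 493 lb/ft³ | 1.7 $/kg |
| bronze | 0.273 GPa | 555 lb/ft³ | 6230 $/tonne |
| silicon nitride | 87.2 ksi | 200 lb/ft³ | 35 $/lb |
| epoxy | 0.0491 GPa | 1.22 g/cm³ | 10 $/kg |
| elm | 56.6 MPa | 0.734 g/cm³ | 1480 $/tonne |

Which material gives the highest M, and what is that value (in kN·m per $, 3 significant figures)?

In SI units:
  gray cast iron: σ_y = 136.0 MPa, ρ = 7030 kg/m³, cost = 0.9300 $/kg
  alloy steel: σ_y = 859.0 MPa, ρ = 7897 kg/m³, cost = 1.700 $/kg
  bronze: σ_y = 273.0 MPa, ρ = 8890 kg/m³, cost = 6.230 $/kg
  silicon nitride: σ_y = 601.2 MPa, ρ = 3204 kg/m³, cost = 77.16 $/kg
  epoxy: σ_y = 49.10 MPa, ρ = 1220 kg/m³, cost = 10.00 $/kg
  elm: σ_y = 56.60 MPa, ρ = 734.0 kg/m³, cost = 1.480 $/kg
  alloy steel: M = 64.0 kN·m per $
  elm: M = 52.1 kN·m per $
  gray cast iron: M = 20.8 kN·m per $
  bronze: M = 4.93 kN·m per $
  epoxy: M = 4.02 kN·m per $
  silicon nitride: M = 2.43 kN·m per $
Alloy steel has the largest M.

alloy steel, M = 64.0 kN·m per $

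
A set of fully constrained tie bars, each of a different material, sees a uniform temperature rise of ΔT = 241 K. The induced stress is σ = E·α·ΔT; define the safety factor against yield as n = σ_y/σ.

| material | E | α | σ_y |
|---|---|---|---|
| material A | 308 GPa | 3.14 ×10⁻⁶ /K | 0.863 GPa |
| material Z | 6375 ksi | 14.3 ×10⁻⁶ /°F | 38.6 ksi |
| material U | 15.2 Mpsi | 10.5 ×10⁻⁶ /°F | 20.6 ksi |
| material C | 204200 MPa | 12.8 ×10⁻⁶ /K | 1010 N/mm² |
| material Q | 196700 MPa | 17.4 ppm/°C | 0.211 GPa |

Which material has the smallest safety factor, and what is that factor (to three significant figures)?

Per material, after unit conversion:
  material A: E = 308.0, α = 3.14, σ_y = 863.0 → σ = 233 MPa, n = 3.70
  material Z: E = 43.95, α = 25.7, σ_y = 266.1 → σ = 273 MPa, n = 0.976
  material U: E = 104.8, α = 18.9, σ_y = 142.0 → σ = 477 MPa, n = 0.298
  material C: E = 204.2, α = 12.8, σ_y = 1010 → σ = 630 MPa, n = 1.60
  material Q: E = 196.7, α = 17.4, σ_y = 211.0 → σ = 825 MPa, n = 0.256
Material Q has the lowest safety factor, n = 0.256.

material Q, n = 0.256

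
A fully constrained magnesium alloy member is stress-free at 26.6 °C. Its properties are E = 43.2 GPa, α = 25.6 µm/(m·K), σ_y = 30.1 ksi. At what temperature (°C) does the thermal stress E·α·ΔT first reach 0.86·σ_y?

188 °C

σ_y = 30.1 ksi = 207.5 MPa.
E·α·ΔT = 178.5 MPa ⇒ ΔT = 178.5 / (43.20×10³ × 25.6×10⁻⁶) = 161.4 K.
T = 26.6 + 161.4 = 188.0 °C.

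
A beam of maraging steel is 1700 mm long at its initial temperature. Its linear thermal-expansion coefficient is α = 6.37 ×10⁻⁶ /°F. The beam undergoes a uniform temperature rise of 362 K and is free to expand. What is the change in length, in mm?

7.06 mm

Convert α: 6.37×10⁻⁶/°F × (9/5) = 11.5×10⁻⁶/K.
ΔL = α·L₀·ΔT = 11.5×10⁻⁶ × 1700 mm × 362.0 K = 7.06 mm.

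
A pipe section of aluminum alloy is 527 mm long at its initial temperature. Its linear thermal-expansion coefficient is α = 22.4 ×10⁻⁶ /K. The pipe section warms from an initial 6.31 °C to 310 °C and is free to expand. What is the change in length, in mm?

3.58 mm

ΔT = 310 − 6.31 = 303.7 K.
ΔL = α·L₀·ΔT = 22.4×10⁻⁶ × 527 mm × 303.7 K = 3.58 mm.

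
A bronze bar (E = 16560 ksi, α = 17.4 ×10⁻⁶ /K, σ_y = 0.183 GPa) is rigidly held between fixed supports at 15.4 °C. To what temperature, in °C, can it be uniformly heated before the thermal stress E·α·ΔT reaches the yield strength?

108 °C

E = 16560 ksi = 114.2 GPa.
σ_y = 0.183 GPa = 183.0 MPa.
E·α·ΔT = 183.0 MPa ⇒ ΔT = 183.0 / (114.2×10³ × 17.4×10⁻⁶) = 92.11 K.
T = 15.4 + 92.11 = 107.5 °C.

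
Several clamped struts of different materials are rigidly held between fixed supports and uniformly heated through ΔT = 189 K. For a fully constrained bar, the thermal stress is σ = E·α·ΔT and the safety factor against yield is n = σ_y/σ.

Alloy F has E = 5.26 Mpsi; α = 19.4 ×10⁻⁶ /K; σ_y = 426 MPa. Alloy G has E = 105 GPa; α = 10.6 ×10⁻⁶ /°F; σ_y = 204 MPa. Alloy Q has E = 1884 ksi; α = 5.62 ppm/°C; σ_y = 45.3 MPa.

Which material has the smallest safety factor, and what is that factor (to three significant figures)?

alloy G, n = 0.539

Converting E to GPa, α to ×10⁻⁶/K, σ_y to MPa, then σ and n for each:
  alloy F: E = 36.27, α = 19.4, σ_y = 426.0 → σ = 133 MPa, n = 3.20
  alloy G: E = 105.0, α = 19.1, σ_y = 204.0 → σ = 379 MPa, n = 0.539
  alloy Q: E = 12.99, α = 5.62, σ_y = 45.30 → σ = 13.8 MPa, n = 3.28
Alloy G has the lowest safety factor, n = 0.539.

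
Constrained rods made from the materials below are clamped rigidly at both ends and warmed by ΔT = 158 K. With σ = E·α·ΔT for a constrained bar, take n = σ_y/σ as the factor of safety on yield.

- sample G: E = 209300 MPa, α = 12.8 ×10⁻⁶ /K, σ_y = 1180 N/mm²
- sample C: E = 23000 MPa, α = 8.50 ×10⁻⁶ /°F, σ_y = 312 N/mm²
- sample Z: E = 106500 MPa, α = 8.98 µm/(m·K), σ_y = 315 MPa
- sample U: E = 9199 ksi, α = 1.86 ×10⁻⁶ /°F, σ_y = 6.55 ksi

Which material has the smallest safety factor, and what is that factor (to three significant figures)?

sample U, n = 1.35

In consistent units (E in GPa, α in ×10⁻⁶/K, σ_y in MPa):
  sample G: E = 209.3, α = 12.8, σ_y = 1180 → σ = 423 MPa, n = 2.79
  sample C: E = 23.00, α = 15.3, σ_y = 312.0 → σ = 55.6 MPa, n = 5.61
  sample Z: E = 106.5, α = 8.98, σ_y = 315.0 → σ = 151 MPa, n = 2.08
  sample U: E = 63.42, α = 3.35, σ_y = 45.16 → σ = 33.6 MPa, n = 1.35
Smallest n: sample U with n = 1.35.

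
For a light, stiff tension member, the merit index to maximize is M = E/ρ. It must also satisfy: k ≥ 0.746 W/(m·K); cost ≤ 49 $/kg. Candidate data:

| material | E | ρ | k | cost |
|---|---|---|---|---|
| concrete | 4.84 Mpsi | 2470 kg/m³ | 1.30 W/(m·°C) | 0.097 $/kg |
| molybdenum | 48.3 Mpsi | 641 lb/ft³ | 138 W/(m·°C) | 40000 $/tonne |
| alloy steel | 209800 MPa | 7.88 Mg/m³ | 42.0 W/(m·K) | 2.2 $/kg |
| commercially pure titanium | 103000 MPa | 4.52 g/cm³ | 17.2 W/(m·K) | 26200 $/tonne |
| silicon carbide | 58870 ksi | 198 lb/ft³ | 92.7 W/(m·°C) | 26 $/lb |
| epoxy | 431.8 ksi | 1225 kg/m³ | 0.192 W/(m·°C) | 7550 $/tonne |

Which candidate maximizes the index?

molybdenum

Screen on constraints: k ≥ 0.746 W/(m·K); cost ≤ 49 $/kg. Survivors: concrete, molybdenum, alloy steel, commercially pure titanium.
Putting every candidate on a common basis:
  concrete: E = 33.37 GPa, ρ = 2470 kg/m³
  molybdenum: E = 333.0 GPa, ρ = 10270 kg/m³
  alloy steel: E = 209.8 GPa, ρ = 7880 kg/m³
  commercially pure titanium: E = 103.0 GPa, ρ = 4520 kg/m³
  molybdenum: M = 32.4 MN·m/kg
  alloy steel: M = 26.6 MN·m/kg
  commercially pure titanium: M = 22.8 MN·m/kg
  concrete: M = 13.5 MN·m/kg
Highest index: molybdenum.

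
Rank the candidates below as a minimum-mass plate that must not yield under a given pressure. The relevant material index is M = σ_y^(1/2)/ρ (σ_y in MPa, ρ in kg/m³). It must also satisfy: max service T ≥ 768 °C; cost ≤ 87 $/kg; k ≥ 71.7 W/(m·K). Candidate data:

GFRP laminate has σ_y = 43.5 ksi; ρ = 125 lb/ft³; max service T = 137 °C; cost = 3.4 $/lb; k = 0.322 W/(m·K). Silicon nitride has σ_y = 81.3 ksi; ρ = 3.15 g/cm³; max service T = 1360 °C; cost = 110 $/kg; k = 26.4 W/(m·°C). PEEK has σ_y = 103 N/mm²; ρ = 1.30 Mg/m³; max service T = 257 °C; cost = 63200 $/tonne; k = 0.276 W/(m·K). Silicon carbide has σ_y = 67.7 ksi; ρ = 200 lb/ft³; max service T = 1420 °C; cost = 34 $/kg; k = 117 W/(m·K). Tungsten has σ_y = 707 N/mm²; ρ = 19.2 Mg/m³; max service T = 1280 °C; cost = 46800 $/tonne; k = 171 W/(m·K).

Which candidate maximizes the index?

Screen on constraints: max service T ≥ 768 °C; cost ≤ 87 $/kg; k ≥ 71.7 W/(m·K). Survivors: silicon carbide, tungsten.
Convert each candidate to consistent units, then evaluate M:
  silicon carbide: σ_y = 466.8 MPa, ρ = 3204 kg/m³
  tungsten: σ_y = 707.0 MPa, ρ = 19200 kg/m³
  silicon carbide: M = 6.74×10⁻³
  tungsten: M = 1.38×10⁻³
The maximum is for silicon carbide.

silicon carbide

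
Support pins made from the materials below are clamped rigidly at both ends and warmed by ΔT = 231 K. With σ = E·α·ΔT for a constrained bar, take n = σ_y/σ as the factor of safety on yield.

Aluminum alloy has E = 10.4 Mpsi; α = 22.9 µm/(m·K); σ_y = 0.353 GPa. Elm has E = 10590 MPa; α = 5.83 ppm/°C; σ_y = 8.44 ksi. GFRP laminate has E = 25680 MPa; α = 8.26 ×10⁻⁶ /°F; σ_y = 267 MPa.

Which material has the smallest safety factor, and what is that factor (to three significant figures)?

With everything in SI (GPa, ×10⁻⁶/K, MPa):
  aluminum alloy: E = 71.71, α = 22.9, σ_y = 353.0 → σ = 379 MPa, n = 0.931
  elm: E = 10.59, α = 5.83, σ_y = 58.19 → σ = 14.3 MPa, n = 4.08
  GFRP laminate: E = 25.68, α = 14.9, σ_y = 267.0 → σ = 88.2 MPa, n = 3.03
Aluminum alloy has the lowest safety factor, n = 0.931.

aluminum alloy, n = 0.931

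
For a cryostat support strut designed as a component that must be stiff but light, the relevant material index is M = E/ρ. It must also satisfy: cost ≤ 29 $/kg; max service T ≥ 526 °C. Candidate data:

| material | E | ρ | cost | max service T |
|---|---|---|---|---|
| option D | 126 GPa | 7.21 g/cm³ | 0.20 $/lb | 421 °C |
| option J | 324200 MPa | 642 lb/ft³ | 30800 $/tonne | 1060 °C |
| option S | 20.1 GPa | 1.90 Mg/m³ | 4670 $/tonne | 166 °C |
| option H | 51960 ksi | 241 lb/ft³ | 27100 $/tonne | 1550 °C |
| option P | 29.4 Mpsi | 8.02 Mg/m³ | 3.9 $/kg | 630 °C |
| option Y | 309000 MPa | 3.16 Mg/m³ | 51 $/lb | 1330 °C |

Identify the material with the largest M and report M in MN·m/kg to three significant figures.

option H, M = 92.8 MN·m/kg

Screen on constraints: cost ≤ 29 $/kg; max service T ≥ 526 °C. Survivors: option H, option P.
In SI units:
  option H: E = 358.3 GPa, ρ = 3860 kg/m³
  option P: E = 202.7 GPa, ρ = 8020 kg/m³
  option H: M = 92.8 MN·m/kg
  option P: M = 25.3 MN·m/kg
Option H ranks first.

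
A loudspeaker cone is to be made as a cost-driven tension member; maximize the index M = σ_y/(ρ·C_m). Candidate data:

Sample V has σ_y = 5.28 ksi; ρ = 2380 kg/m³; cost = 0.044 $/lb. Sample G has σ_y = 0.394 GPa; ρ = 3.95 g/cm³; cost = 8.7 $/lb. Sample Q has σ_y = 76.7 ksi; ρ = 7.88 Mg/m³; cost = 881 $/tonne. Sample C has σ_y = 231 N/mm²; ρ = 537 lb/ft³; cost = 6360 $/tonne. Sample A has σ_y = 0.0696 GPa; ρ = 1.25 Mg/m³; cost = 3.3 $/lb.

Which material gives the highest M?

sample V

Convert each candidate to consistent units, then evaluate M:
  sample V: σ_y = 36.40 MPa, ρ = 2380 kg/m³, cost = 0.09700 $/kg
  sample G: σ_y = 394.0 MPa, ρ = 3950 kg/m³, cost = 19.18 $/kg
  sample Q: σ_y = 528.8 MPa, ρ = 7880 kg/m³, cost = 0.8810 $/kg
  sample C: σ_y = 231.0 MPa, ρ = 8602 kg/m³, cost = 6.360 $/kg
  sample A: σ_y = 69.60 MPa, ρ = 1250 kg/m³, cost = 7.275 $/kg
  sample V: M = 158 kN·m per $
  sample Q: M = 76.2 kN·m per $
  sample A: M = 7.65 kN·m per $
  sample G: M = 5.20 kN·m per $
  sample C: M = 4.22 kN·m per $
The maximum is for sample V.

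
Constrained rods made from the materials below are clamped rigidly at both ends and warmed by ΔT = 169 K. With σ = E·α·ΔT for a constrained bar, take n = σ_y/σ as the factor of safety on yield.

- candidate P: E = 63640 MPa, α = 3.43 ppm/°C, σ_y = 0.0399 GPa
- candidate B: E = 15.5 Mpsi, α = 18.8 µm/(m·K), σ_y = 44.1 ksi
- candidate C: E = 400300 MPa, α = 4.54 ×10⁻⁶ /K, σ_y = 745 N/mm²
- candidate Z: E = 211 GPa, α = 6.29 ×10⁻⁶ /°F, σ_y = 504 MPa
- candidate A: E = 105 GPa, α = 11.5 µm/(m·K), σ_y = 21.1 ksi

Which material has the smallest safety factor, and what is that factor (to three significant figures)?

candidate A, n = 0.713

With everything in SI (GPa, ×10⁻⁶/K, MPa):
  candidate P: E = 63.64, α = 3.43, σ_y = 39.90 → σ = 36.9 MPa, n = 1.08
  candidate B: E = 106.9, α = 18.8, σ_y = 304.1 → σ = 340 MPa, n = 0.895
  candidate C: E = 400.3, α = 4.54, σ_y = 745.0 → σ = 307 MPa, n = 2.43
  candidate Z: E = 211.0, α = 11.3, σ_y = 504.0 → σ = 404 MPa, n = 1.25
  candidate A: E = 105.0, α = 11.5, σ_y = 145.5 → σ = 204 MPa, n = 0.713
Candidate A has the lowest safety factor, n = 0.713.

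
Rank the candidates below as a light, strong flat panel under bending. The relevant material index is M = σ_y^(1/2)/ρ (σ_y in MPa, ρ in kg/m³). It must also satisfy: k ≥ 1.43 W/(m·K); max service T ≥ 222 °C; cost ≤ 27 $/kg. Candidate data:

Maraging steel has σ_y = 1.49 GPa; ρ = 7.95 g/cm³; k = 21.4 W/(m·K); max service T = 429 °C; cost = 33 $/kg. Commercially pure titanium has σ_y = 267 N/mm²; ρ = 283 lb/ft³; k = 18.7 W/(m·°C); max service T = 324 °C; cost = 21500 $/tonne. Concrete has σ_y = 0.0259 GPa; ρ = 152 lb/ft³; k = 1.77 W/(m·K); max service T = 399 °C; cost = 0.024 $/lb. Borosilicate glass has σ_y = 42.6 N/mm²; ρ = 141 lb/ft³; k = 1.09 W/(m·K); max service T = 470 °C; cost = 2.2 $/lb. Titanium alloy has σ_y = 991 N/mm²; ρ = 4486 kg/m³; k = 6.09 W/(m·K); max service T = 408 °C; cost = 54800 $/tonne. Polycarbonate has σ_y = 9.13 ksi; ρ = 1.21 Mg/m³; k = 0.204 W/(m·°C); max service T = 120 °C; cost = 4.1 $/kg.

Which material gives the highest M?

Screen on constraints: k ≥ 1.43 W/(m·K); max service T ≥ 222 °C; cost ≤ 27 $/kg. Survivors: commercially pure titanium, concrete.
In SI units:
  commercially pure titanium: σ_y = 267.0 MPa, ρ = 4533 kg/m³
  concrete: σ_y = 25.90 MPa, ρ = 2435 kg/m³
  commercially pure titanium: M = 3.60×10⁻³
  concrete: M = 2.09×10⁻³
The maximum is for commercially pure titanium.

commercially pure titanium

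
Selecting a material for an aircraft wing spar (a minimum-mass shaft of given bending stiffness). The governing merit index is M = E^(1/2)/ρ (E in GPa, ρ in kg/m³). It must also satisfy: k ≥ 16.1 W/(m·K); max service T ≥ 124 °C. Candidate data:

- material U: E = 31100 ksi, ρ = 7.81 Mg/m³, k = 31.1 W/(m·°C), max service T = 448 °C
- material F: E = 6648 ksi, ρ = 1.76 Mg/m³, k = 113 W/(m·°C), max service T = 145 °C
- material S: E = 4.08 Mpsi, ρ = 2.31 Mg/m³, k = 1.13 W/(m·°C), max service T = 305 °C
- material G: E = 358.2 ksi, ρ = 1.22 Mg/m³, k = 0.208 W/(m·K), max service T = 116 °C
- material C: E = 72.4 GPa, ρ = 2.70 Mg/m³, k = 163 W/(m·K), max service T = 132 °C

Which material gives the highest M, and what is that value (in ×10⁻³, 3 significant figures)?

Screen on constraints: k ≥ 16.1 W/(m·K); max service T ≥ 124 °C. Survivors: material U, material F, material C.
In SI units:
  material U: E = 214.4 GPa, ρ = 7810 kg/m³
  material F: E = 45.84 GPa, ρ = 1760 kg/m³
  material C: E = 72.40 GPa, ρ = 2700 kg/m³
  material F: M = 3.85×10⁻³
  material C: M = 3.15×10⁻³
  material U: M = 1.87×10⁻³
Material F ranks first.

material F, M = 3.85×10⁻³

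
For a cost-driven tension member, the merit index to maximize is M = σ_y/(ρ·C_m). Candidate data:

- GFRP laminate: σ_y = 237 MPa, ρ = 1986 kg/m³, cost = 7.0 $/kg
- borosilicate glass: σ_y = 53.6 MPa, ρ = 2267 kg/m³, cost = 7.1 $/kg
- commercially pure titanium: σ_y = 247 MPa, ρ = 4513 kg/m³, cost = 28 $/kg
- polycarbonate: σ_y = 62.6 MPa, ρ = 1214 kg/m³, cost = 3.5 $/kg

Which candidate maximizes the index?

Per-candidate index values:
  GFRP laminate: M = 17.0 kN·m per $
  polycarbonate: M = 14.7 kN·m per $
  borosilicate glass: M = 3.33 kN·m per $
  commercially pure titanium: M = 1.95 kN·m per $
GFRP laminate ranks first.

GFRP laminate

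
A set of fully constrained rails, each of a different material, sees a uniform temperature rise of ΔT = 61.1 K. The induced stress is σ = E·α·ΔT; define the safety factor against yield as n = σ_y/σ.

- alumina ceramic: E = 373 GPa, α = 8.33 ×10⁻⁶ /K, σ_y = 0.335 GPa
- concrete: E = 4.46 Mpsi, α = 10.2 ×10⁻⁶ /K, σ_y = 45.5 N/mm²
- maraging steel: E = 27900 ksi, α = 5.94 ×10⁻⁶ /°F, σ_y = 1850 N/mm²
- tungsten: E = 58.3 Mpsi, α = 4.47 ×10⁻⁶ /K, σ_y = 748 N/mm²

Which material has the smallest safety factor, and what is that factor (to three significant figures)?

With everything in SI (GPa, ×10⁻⁶/K, MPa):
  alumina ceramic: E = 373.0, α = 8.33, σ_y = 335.0 → σ = 190 MPa, n = 1.76
  concrete: E = 30.75, α = 10.2, σ_y = 45.50 → σ = 19.2 MPa, n = 2.37
  maraging steel: E = 192.4, α = 10.7, σ_y = 1850 → σ = 126 MPa, n = 14.7
  tungsten: E = 402.0, α = 4.47, σ_y = 748.0 → σ = 110 MPa, n = 6.81
The minimum is alumina ceramic at n = 1.76.

alumina ceramic, n = 1.76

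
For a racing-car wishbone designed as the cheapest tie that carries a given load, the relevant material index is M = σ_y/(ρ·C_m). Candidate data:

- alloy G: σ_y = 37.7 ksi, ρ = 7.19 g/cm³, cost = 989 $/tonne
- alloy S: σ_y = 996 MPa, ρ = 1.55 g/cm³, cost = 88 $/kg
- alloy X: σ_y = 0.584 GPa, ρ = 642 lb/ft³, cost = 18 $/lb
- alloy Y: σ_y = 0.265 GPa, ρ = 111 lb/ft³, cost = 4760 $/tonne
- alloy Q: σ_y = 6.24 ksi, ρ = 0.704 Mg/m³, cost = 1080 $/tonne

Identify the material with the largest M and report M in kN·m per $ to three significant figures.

alloy Q, M = 56.6 kN·m per $

Putting every candidate on a common basis:
  alloy G: σ_y = 259.9 MPa, ρ = 7190 kg/m³, cost = 0.9890 $/kg
  alloy S: σ_y = 996.0 MPa, ρ = 1550 kg/m³, cost = 88.00 $/kg
  alloy X: σ_y = 584.0 MPa, ρ = 10280 kg/m³, cost = 39.68 $/kg
  alloy Y: σ_y = 265.0 MPa, ρ = 1778 kg/m³, cost = 4.760 $/kg
  alloy Q: σ_y = 43.02 MPa, ρ = 704.0 kg/m³, cost = 1.080 $/kg
  alloy Q: M = 56.6 kN·m per $
  alloy G: M = 36.6 kN·m per $
  alloy Y: M = 31.3 kN·m per $
  alloy S: M = 7.30 kN·m per $
  alloy X: M = 1.43 kN·m per $
Highest index: alloy Q.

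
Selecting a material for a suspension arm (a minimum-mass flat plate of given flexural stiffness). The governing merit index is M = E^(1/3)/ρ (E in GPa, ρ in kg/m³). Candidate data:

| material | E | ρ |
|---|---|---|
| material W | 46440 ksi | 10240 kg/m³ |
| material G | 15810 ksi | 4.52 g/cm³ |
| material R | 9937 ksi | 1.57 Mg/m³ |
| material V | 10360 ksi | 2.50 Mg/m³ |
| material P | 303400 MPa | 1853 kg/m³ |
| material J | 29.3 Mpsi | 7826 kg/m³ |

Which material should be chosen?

material P

Putting every candidate on a common basis:
  material W: E = 320.2 GPa, ρ = 10240 kg/m³
  material G: E = 109.0 GPa, ρ = 4520 kg/m³
  material R: E = 68.51 GPa, ρ = 1570 kg/m³
  material V: E = 71.43 GPa, ρ = 2500 kg/m³
  material P: E = 303.4 GPa, ρ = 1853 kg/m³
  material J: E = 202.0 GPa, ρ = 7826 kg/m³
  material P: M = 3.63×10⁻³
  material R: M = 2.61×10⁻³
  material V: M = 1.66×10⁻³
  material G: M = 1.06×10⁻³
  material J: M = 0.750×10⁻³
  material W: M = 0.668×10⁻³
Material P ranks first.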